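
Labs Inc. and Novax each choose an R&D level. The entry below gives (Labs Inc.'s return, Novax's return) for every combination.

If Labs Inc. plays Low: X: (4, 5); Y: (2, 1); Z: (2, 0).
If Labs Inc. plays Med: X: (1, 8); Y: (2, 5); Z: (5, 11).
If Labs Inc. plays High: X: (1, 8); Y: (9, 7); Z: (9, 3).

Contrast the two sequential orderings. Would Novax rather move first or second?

second

If Labs Inc. leads: Novax's best replies are Low→X, Med→Z, High→X; Labs Inc.'s induced payoffs 4, 5, 1; outcome (Med, Z), payoffs (5, 11).
If Novax leads: Labs Inc.'s best replies are X→Low, Y→High, Z→High; Novax's induced payoffs 5, 7, 3; outcome (High, Y), payoffs (9, 7).
Novax gets 7 moving first and 11 moving second, so Novax prefers to move second.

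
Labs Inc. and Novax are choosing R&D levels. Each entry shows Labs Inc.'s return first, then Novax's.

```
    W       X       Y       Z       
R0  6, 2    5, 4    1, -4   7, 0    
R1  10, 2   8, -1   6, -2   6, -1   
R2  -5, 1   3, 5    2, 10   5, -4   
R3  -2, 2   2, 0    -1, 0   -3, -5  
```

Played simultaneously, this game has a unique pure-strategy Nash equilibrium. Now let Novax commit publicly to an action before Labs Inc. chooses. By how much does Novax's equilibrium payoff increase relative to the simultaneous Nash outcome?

0

Solve by backward induction (Novax leads).
- W: BR = R1, leader payoff 2.
- X: BR = R1, leader payoff -1.
- Y: BR = R1, leader payoff -2.
- Z: BR = R0, leader payoff 0.
Novax's induced payoffs are 2, -1, -2, 0, so Novax commits to W. Subgame-perfect outcome: (R1, W) with payoffs (10, 2).
Now find the simultaneous Nash equilibrium.
Labs Inc.'s best replies: W→R1; X→R1; Y→R1; Z→R0.
Novax's best replies: R0→X; R1→W; R2→Y; R3→W.
Only (R1, W) has each player best-responding; Nash payoffs (10, 2).
Novax's commitment gain: 2 − 2 = 0.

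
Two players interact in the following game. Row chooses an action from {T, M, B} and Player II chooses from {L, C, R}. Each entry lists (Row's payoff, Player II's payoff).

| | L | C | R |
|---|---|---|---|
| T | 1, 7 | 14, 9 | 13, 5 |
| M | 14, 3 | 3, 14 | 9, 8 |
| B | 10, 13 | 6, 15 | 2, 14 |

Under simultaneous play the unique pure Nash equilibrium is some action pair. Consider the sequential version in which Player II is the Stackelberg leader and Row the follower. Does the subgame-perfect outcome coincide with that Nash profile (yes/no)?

Work backward from Row's decision.
- L: BR = M, leader payoff 3.
- C: BR = T, leader payoff 9.
- R: BR = T, leader payoff 5.
Maximizing over 3, 9, 5, Player II chooses C. Subgame-perfect outcome: (T, C) with payoffs (14, 9).
Under simultaneous play:
Row's best replies: L→M; C→T; R→T.
Player II's best replies: T→C; M→C; B→C.
The unique mutual best reply is (T, C), giving (14, 9).
Sequential outcome (T, C) coincides with the Nash profile (T, C).

yes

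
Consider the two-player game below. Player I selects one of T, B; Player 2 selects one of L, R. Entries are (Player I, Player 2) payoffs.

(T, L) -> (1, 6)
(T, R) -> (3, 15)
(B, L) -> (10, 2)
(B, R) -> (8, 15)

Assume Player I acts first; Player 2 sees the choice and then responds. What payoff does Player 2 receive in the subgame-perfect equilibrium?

Work backward from Player 2's decision.
- T: BR = R, leader payoff 3.
- B: BR = R, leader payoff 8.
Maximizing over 3, 8, Player I chooses B. Subgame-perfect outcome: (B, R) with payoffs (8, 15).

15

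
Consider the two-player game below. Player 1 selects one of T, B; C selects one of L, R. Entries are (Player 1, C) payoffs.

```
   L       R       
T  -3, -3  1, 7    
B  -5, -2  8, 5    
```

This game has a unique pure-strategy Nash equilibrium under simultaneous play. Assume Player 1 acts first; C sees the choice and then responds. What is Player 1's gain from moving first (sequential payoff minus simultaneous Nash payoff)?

Solve by backward induction (Player 1 leads).
- T → C plays R (best of -3, 7); Player 1 gets 1.
- B → C plays R (best of -2, 5); Player 1 gets 8.
Among 1, 8, the best is 8 at B. Subgame-perfect outcome: (B, R) with payoffs (8, 5).
Now find the simultaneous Nash equilibrium.
Player 1's best replies: L→T; R→B.
C's best replies: T→R; B→R.
The unique mutual best reply is (B, R), giving (8, 5).
Player 1's commitment gain: 8 − 8 = 0.

0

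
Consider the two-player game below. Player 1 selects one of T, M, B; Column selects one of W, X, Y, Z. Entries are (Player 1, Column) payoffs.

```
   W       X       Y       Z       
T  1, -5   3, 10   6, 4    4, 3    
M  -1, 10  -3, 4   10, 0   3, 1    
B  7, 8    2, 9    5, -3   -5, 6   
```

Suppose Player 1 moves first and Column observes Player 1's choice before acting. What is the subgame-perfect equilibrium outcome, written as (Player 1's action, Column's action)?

(T, X)

Work backward from Column's decision.
- T → Column plays X (best of -5, 10, 4, 3); Player 1 gets 3.
- M → Column plays W (best of 10, 4, 0, 1); Player 1 gets -1.
- B → Column plays X (best of 8, 9, -3, 6); Player 1 gets 2.
Among 3, -1, 2, the best is 3 at T. Subgame-perfect outcome: (T, X) with payoffs (3, 10).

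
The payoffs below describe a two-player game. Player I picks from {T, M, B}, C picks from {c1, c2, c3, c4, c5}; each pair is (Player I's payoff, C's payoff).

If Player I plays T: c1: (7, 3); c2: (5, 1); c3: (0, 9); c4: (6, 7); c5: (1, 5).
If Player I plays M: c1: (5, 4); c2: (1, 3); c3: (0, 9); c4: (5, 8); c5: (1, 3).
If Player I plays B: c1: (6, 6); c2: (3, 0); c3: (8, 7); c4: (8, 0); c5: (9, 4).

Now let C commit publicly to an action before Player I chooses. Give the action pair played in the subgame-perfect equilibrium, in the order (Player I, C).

(B, c3)

Work backward from Player I's decision.
- c1 → Player I plays T (best of 7, 5, 6); C gets 3.
- c2 → Player I plays T (best of 5, 1, 3); C gets 1.
- c3 → Player I plays B (best of 0, 0, 8); C gets 7.
- c4 → Player I plays B (best of 6, 5, 8); C gets 0.
- c5 → Player I plays B (best of 1, 1, 9); C gets 4.
Among 3, 1, 7, 0, 4, the best is 7 at c3. Subgame-perfect outcome: (B, c3) with payoffs (8, 7).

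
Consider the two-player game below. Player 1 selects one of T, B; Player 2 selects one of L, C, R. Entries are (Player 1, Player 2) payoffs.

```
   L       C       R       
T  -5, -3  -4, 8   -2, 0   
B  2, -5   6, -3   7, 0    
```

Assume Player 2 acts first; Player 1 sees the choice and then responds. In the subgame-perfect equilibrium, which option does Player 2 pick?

Player 1 best-responds to each possible Player 2 move:
- L → Player 1 plays B (best of -5, 2); Player 2 gets -5.
- C → Player 1 plays B (best of -4, 6); Player 2 gets -3.
- R → Player 1 plays B (best of -2, 7); Player 2 gets 0.
Maximizing over -5, -3, 0, Player 2 chooses R. Subgame-perfect outcome: (B, R) with payoffs (7, 0).

R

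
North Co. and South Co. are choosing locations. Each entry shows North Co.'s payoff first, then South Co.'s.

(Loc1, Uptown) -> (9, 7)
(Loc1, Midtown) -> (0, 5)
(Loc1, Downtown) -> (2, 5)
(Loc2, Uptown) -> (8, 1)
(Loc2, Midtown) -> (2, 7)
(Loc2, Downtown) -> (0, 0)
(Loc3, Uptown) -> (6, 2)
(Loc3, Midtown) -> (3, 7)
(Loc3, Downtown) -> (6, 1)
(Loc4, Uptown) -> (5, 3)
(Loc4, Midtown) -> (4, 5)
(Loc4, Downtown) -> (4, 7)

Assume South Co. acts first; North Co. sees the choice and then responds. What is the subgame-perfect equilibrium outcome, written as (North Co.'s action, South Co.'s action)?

North Co. best-responds to each possible South Co. move:
- Uptown → North Co. plays Loc1 (best of 9, 8, 6, 5); South Co. gets 7.
- Midtown → North Co. plays Loc4 (best of 0, 2, 3, 4); South Co. gets 5.
- Downtown → North Co. plays Loc3 (best of 2, 0, 6, 4); South Co. gets 1.
Among 7, 5, 1, the best is 7 at Uptown. Subgame-perfect outcome: (Loc1, Uptown) with payoffs (9, 7).

(Loc1, Uptown)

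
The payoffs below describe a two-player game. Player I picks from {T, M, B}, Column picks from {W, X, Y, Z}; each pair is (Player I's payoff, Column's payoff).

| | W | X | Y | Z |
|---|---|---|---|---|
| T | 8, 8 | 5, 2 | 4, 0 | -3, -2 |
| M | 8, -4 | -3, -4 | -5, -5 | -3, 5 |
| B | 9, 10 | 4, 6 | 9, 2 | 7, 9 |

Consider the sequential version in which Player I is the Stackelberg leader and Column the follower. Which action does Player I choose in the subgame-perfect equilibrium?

Column best-responds to each possible Player I move:
- T: Column compares 8, 2, 0, -2 and picks W; Player I would get 8.
- M: Column compares -4, -4, -5, 5 and picks Z; Player I would get -3.
- B: Column compares 10, 6, 2, 9 and picks W; Player I would get 9.
Player I's induced payoffs are 8, -3, 9, so Player I commits to B. Subgame-perfect outcome: (B, W) with payoffs (9, 10).

B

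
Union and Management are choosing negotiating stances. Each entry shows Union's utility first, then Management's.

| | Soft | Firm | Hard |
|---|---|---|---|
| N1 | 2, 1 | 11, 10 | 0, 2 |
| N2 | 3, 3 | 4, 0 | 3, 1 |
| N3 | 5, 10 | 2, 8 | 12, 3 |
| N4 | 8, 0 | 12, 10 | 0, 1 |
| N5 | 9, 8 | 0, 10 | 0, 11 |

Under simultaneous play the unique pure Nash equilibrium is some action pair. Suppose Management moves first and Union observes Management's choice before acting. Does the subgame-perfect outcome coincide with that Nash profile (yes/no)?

Backward induction with Management moving first.
- Soft → Union plays N5 (best of 2, 3, 5, 8, 9); Management gets 8.
- Firm → Union plays N4 (best of 11, 4, 2, 12, 0); Management gets 10.
- Hard → Union plays N3 (best of 0, 3, 12, 0, 0); Management gets 3.
Management's induced payoffs are 8, 10, 3, so Management commits to Firm. Subgame-perfect outcome: (N4, Firm) with payoffs (12, 10).
Now find the simultaneous Nash equilibrium.
Union's best replies: Soft→N5; Firm→N4; Hard→N3.
Management's best replies: N1→Firm; N2→Soft; N3→Soft; N4→Firm; N5→Hard.
The unique mutual best reply is (N4, Firm), giving (12, 10).
Sequential outcome (N4, Firm) coincides with the Nash profile (N4, Firm).

yes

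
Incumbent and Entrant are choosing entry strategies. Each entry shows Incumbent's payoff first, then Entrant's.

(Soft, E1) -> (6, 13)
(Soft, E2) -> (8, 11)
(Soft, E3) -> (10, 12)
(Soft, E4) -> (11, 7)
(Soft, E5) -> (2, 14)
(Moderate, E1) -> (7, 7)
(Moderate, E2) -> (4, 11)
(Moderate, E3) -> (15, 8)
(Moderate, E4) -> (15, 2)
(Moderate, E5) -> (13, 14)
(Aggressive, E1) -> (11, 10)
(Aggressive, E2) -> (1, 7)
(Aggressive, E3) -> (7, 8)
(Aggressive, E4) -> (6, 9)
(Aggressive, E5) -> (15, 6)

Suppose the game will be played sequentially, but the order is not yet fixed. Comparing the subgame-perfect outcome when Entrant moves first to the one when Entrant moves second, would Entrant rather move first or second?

second

If Incumbent leads: Entrant's best replies are Soft→E5, Moderate→E5, Aggressive→E1; Incumbent's induced payoffs 2, 13, 11; outcome (Moderate, E5), payoffs (13, 14).
If Entrant leads: Incumbent's best replies are E1→Aggressive, E2→Soft, E3→Moderate, E4→Moderate, E5→Aggressive; Entrant's induced payoffs 10, 11, 8, 2, 6; outcome (Soft, E2), payoffs (8, 11).
Entrant gets 11 moving first and 14 moving second, so Entrant prefers to move second.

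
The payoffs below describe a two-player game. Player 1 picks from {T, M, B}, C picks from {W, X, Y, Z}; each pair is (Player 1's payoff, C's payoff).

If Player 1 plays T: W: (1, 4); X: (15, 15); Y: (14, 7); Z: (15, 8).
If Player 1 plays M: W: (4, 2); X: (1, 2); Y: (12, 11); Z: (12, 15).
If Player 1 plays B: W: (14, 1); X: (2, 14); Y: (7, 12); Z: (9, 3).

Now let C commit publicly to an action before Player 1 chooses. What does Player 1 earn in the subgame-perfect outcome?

Work backward from Player 1's decision.
- W: Player 1 compares 1, 4, 14 and picks B; C would get 1.
- X: Player 1 compares 15, 1, 2 and picks T; C would get 15.
- Y: Player 1 compares 14, 12, 7 and picks T; C would get 7.
- Z: Player 1 compares 15, 12, 9 and picks T; C would get 8.
Among 1, 15, 7, 8, the best is 15 at X. Subgame-perfect outcome: (T, X) with payoffs (15, 15).

15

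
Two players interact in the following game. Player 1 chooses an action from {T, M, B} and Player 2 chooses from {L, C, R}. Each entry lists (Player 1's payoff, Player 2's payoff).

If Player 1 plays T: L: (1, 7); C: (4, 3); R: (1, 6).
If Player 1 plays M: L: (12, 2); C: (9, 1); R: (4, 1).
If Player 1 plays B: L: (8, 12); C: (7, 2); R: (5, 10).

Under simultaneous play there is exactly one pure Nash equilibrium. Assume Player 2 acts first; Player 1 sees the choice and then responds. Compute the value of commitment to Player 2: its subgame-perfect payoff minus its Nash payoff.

Work backward from Player 1's decision.
- L → Player 1 plays M (best of 1, 12, 8); Player 2 gets 2.
- C → Player 1 plays M (best of 4, 9, 7); Player 2 gets 1.
- R → Player 1 plays B (best of 1, 4, 5); Player 2 gets 10.
Maximizing over 2, 1, 10, Player 2 chooses R. Subgame-perfect outcome: (B, R) with payoffs (5, 10).
Now find the simultaneous Nash equilibrium.
Player 1's best replies: L→M; C→M; R→B.
Player 2's best replies: T→L; M→L; B→L.
Only (M, L) has each player best-responding; Nash payoffs (12, 2).
Player 2's commitment gain: 10 − 2 = 8.

8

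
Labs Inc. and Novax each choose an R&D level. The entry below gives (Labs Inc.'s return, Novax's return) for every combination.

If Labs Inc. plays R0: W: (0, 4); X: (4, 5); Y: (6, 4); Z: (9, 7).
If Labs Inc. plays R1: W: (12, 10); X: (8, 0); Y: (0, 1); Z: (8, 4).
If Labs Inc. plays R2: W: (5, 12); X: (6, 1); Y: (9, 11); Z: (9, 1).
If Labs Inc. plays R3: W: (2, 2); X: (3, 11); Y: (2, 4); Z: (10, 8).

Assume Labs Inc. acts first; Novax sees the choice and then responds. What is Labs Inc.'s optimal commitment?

R1

Backward induction with Labs Inc. moving first.
- R0: Novax compares 4, 5, 4, 7 and picks Z; Labs Inc. would get 9.
- R1: Novax compares 10, 0, 1, 4 and picks W; Labs Inc. would get 12.
- R2: Novax compares 12, 1, 11, 1 and picks W; Labs Inc. would get 5.
- R3: Novax compares 2, 11, 4, 8 and picks X; Labs Inc. would get 3.
Labs Inc.'s induced payoffs are 9, 12, 5, 3, so Labs Inc. commits to R1. Subgame-perfect outcome: (R1, W) with payoffs (12, 10).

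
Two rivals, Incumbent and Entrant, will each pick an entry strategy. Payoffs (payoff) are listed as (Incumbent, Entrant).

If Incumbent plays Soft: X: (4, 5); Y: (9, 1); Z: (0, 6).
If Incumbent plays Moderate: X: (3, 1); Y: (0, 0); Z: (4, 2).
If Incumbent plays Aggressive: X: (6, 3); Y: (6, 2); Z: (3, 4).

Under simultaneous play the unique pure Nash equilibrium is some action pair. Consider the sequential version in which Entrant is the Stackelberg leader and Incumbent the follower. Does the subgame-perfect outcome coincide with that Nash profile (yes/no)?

no

Work backward from Incumbent's decision.
- X: Incumbent compares 4, 3, 6 and picks Aggressive; Entrant would get 3.
- Y: Incumbent compares 9, 0, 6 and picks Soft; Entrant would get 1.
- Z: Incumbent compares 0, 4, 3 and picks Moderate; Entrant would get 2.
Maximizing over 3, 1, 2, Entrant chooses X. Subgame-perfect outcome: (Aggressive, X) with payoffs (6, 3).
Under simultaneous play:
Incumbent's best replies: X→Aggressive; Y→Soft; Z→Moderate.
Entrant's best replies: Soft→Z; Moderate→Z; Aggressive→Z.
The unique mutual best reply is (Moderate, Z), giving (4, 2).
Sequential outcome (Aggressive, X) differs from the Nash profile (Moderate, Z).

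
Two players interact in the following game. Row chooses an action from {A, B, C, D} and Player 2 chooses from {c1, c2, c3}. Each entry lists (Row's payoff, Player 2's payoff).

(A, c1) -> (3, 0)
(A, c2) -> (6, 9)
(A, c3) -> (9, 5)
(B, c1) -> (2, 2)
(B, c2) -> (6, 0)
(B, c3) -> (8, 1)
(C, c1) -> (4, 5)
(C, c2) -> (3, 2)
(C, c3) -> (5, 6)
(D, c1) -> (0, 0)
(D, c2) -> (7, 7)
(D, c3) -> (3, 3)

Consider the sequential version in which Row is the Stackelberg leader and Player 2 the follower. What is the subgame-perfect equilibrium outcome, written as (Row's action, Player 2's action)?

(D, c2)

Work backward from Player 2's decision.
- A: BR = c2, leader payoff 6.
- B: BR = c1, leader payoff 2.
- C: BR = c3, leader payoff 5.
- D: BR = c2, leader payoff 7.
Maximizing over 6, 2, 5, 7, Row chooses D. Subgame-perfect outcome: (D, c2) with payoffs (7, 7).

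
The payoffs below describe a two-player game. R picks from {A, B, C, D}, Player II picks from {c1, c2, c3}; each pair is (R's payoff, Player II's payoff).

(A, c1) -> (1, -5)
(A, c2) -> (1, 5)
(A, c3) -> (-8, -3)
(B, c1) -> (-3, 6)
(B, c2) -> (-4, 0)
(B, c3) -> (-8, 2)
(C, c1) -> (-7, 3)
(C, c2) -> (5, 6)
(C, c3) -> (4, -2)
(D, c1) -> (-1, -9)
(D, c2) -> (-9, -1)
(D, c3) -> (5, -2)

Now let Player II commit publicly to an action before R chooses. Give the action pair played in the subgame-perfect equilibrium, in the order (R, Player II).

Work backward from R's decision.
- c1: R compares 1, -3, -7, -1 and picks A; Player II would get -5.
- c2: R compares 1, -4, 5, -9 and picks C; Player II would get 6.
- c3: R compares -8, -8, 4, 5 and picks D; Player II would get -2.
Maximizing over -5, 6, -2, Player II chooses c2. Subgame-perfect outcome: (C, c2) with payoffs (5, 6).

(C, c2)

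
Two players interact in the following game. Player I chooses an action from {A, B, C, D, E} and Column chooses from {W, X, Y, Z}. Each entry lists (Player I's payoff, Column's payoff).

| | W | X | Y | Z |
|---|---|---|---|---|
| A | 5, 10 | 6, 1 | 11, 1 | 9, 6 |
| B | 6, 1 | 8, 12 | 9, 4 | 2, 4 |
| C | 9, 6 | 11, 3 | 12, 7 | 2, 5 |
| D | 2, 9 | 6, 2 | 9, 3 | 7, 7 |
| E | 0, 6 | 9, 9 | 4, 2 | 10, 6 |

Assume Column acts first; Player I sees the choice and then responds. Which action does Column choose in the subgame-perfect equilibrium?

Y

Player I best-responds to each possible Column move:
- W: Player I compares 5, 6, 9, 2, 0 and picks C; Column would get 6.
- X: Player I compares 6, 8, 11, 6, 9 and picks C; Column would get 3.
- Y: Player I compares 11, 9, 12, 9, 4 and picks C; Column would get 7.
- Z: Player I compares 9, 2, 2, 7, 10 and picks E; Column would get 6.
Maximizing over 6, 3, 7, 6, Column chooses Y. Subgame-perfect outcome: (C, Y) with payoffs (12, 7).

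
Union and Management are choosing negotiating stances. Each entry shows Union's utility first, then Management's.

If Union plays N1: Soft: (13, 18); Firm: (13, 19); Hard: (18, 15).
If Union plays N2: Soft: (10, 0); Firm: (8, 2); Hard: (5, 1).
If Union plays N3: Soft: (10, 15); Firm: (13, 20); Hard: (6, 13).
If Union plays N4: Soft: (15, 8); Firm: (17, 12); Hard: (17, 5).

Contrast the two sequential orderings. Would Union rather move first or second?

second

If Union leads: Management's best replies are N1→Firm, N2→Firm, N3→Firm, N4→Firm; Union's induced payoffs 13, 8, 13, 17; outcome (N4, Firm), payoffs (17, 12).
If Management leads: Union's best replies are Soft→N4, Firm→N4, Hard→N1; Management's induced payoffs 8, 12, 15; outcome (N1, Hard), payoffs (18, 15).
Union gets 17 moving first and 18 moving second, so Union prefers to move second.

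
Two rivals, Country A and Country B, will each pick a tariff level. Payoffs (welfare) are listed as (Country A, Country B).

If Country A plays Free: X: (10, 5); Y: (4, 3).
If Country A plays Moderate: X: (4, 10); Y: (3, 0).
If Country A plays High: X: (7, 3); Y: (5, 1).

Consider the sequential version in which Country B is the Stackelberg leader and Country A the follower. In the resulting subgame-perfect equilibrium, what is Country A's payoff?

10

Backward induction with Country B moving first.
- X: BR = Free, leader payoff 5.
- Y: BR = High, leader payoff 1.
Maximizing over 5, 1, Country B chooses X. Subgame-perfect outcome: (Free, X) with payoffs (10, 5).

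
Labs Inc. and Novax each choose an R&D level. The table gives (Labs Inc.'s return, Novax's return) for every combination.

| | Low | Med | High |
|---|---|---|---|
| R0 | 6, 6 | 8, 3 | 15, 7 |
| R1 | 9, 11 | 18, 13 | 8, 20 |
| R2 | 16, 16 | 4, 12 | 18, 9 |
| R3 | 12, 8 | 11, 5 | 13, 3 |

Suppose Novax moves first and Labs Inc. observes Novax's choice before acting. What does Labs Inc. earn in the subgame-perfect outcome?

16

Backward induction with Novax moving first.
- Low: Labs Inc. compares 6, 9, 16, 12 and picks R2; Novax would get 16.
- Med: Labs Inc. compares 8, 18, 4, 11 and picks R1; Novax would get 13.
- High: Labs Inc. compares 15, 8, 18, 13 and picks R2; Novax would get 9.
Maximizing over 16, 13, 9, Novax chooses Low. Subgame-perfect outcome: (R2, Low) with payoffs (16, 16).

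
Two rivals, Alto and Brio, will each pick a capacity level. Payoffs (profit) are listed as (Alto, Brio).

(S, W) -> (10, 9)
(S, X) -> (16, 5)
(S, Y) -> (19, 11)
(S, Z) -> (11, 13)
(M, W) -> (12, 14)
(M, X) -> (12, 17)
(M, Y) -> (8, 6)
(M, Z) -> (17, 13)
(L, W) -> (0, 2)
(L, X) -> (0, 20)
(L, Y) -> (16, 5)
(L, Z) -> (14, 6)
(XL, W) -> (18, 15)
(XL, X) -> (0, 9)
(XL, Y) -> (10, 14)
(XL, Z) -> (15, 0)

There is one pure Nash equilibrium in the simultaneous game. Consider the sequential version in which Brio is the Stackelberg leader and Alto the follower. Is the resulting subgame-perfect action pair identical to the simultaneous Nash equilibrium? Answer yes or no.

yes

Solve by backward induction (Brio leads).
- W: BR = XL, leader payoff 15.
- X: BR = S, leader payoff 5.
- Y: BR = S, leader payoff 11.
- Z: BR = M, leader payoff 13.
Maximizing over 15, 5, 11, 13, Brio chooses W. Subgame-perfect outcome: (XL, W) with payoffs (18, 15).
Now find the simultaneous Nash equilibrium.
Alto's best replies: W→XL; X→S; Y→S; Z→M.
Brio's best replies: S→Z; M→X; L→X; XL→W.
Only (XL, W) has each player best-responding; Nash payoffs (18, 15).
Sequential outcome (XL, W) coincides with the Nash profile (XL, W).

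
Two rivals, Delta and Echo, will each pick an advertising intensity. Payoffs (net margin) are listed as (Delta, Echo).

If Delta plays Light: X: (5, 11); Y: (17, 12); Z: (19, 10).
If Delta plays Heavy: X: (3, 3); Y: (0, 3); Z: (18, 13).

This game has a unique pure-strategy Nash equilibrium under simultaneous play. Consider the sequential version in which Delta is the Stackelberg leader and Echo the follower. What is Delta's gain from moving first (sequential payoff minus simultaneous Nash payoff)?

1

Solve by backward induction (Delta leads).
- Light → Echo plays Y (best of 11, 12, 10); Delta gets 17.
- Heavy → Echo plays Z (best of 3, 3, 13); Delta gets 18.
Delta's induced payoffs are 17, 18, so Delta commits to Heavy. Subgame-perfect outcome: (Heavy, Z) with payoffs (18, 13).
Under simultaneous play:
Delta's best replies: X→Light; Y→Light; Z→Light.
Echo's best replies: Light→Y; Heavy→Z.
The unique mutual best reply is (Light, Y), giving (17, 12).
Delta's commitment gain: 18 − 17 = 1.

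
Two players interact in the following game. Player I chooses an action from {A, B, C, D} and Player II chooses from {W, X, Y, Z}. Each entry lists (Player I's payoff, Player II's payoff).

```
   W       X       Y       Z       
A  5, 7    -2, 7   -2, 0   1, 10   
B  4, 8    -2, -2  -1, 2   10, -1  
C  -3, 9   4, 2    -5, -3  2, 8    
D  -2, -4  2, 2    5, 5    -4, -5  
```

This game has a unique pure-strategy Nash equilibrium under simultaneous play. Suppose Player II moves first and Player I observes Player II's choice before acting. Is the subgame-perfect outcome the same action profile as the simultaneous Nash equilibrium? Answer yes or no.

no

Backward induction with Player II moving first.
- W: Player I compares 5, 4, -3, -2 and picks A; Player II would get 7.
- X: Player I compares -2, -2, 4, 2 and picks C; Player II would get 2.
- Y: Player I compares -2, -1, -5, 5 and picks D; Player II would get 5.
- Z: Player I compares 1, 10, 2, -4 and picks B; Player II would get -1.
Maximizing over 7, 2, 5, -1, Player II chooses W. Subgame-perfect outcome: (A, W) with payoffs (5, 7).
Under simultaneous play:
Player I's best replies: W→A; X→C; Y→D; Z→B.
Player II's best replies: A→Z; B→W; C→W; D→Y.
Only (D, Y) has each player best-responding; Nash payoffs (5, 5).
Sequential outcome (A, W) differs from the Nash profile (D, Y).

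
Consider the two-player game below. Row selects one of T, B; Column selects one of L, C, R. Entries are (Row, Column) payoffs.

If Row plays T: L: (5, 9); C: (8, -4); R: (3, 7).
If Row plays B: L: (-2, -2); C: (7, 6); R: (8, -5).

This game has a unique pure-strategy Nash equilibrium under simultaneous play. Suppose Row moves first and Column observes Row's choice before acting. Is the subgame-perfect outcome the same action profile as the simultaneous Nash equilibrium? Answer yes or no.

Backward induction with Row moving first.
- T → Column plays L (best of 9, -4, 7); Row gets 5.
- B → Column plays C (best of -2, 6, -5); Row gets 7.
Maximizing over 5, 7, Row chooses B. Subgame-perfect outcome: (B, C) with payoffs (7, 6).
Now find the simultaneous Nash equilibrium.
Row's best replies: L→T; C→T; R→B.
Column's best replies: T→L; B→C.
The unique mutual best reply is (T, L), giving (5, 9).
Sequential outcome (B, C) differs from the Nash profile (T, L).

no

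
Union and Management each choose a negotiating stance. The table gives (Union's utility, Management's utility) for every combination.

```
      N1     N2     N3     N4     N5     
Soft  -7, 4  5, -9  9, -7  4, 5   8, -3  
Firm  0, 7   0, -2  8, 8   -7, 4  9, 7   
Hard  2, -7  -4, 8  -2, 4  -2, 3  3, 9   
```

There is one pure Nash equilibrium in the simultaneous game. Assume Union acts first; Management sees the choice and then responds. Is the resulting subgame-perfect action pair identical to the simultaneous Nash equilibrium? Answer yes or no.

Backward induction with Union moving first.
- Soft: Management compares 4, -9, -7, 5, -3 and picks N4; Union would get 4.
- Firm: Management compares 7, -2, 8, 4, 7 and picks N3; Union would get 8.
- Hard: Management compares -7, 8, 4, 3, 9 and picks N5; Union would get 3.
Union's induced payoffs are 4, 8, 3, so Union commits to Firm. Subgame-perfect outcome: (Firm, N3) with payoffs (8, 8).
Under simultaneous play:
Union's best replies: N1→Hard; N2→Soft; N3→Soft; N4→Soft; N5→Firm.
Management's best replies: Soft→N4; Firm→N3; Hard→N5.
Only (Soft, N4) has each player best-responding; Nash payoffs (4, 5).
Sequential outcome (Firm, N3) differs from the Nash profile (Soft, N4).

no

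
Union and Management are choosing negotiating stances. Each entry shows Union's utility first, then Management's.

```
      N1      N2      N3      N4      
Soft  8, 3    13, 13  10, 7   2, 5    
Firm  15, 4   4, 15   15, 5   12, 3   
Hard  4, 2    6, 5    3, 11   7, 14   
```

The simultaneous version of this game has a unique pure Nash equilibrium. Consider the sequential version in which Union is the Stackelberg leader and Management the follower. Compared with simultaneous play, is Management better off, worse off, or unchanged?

Backward induction with Union moving first.
- Soft → Management plays N2 (best of 3, 13, 7, 5); Union gets 13.
- Firm → Management plays N2 (best of 4, 15, 5, 3); Union gets 4.
- Hard → Management plays N4 (best of 2, 5, 11, 14); Union gets 7.
Union's induced payoffs are 13, 4, 7, so Union commits to Soft. Subgame-perfect outcome: (Soft, N2) with payoffs (13, 13).
Under simultaneous play:
Union's best replies: N1→Firm; N2→Soft; N3→Firm; N4→Firm.
Management's best replies: Soft→N2; Firm→N2; Hard→N4.
The unique mutual best reply is (Soft, N2), giving (13, 13).
Management earns 13 sequentially versus 13 at the Nash outcome: unchanged.

unchanged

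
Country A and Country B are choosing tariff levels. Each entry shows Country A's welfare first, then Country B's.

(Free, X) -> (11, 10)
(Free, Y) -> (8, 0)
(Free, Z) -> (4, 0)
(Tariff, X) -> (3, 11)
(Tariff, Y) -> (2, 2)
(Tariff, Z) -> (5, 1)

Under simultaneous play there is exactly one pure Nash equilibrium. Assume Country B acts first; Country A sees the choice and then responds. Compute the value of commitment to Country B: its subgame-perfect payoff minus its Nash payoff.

Work backward from Country A's decision.
- X: BR = Free, leader payoff 10.
- Y: BR = Free, leader payoff 0.
- Z: BR = Tariff, leader payoff 1.
Country B's induced payoffs are 10, 0, 1, so Country B commits to X. Subgame-perfect outcome: (Free, X) with payoffs (11, 10).
Under simultaneous play:
Country A's best replies: X→Free; Y→Free; Z→Tariff.
Country B's best replies: Free→X; Tariff→X.
Only (Free, X) has each player best-responding; Nash payoffs (11, 10).
Country B's commitment gain: 10 − 10 = 0.

0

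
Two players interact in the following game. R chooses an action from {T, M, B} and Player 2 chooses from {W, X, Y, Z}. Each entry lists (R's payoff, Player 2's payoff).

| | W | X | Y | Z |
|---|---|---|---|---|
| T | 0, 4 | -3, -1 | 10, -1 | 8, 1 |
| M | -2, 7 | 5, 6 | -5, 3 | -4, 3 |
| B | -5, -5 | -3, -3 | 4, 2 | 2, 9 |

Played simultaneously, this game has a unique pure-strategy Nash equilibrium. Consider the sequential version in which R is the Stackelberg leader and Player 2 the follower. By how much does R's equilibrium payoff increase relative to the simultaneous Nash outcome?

2

Player 2 best-responds to each possible R move:
- T → Player 2 plays W (best of 4, -1, -1, 1); R gets 0.
- M → Player 2 plays W (best of 7, 6, 3, 3); R gets -2.
- B → Player 2 plays Z (best of -5, -3, 2, 9); R gets 2.
Maximizing over 0, -2, 2, R chooses B. Subgame-perfect outcome: (B, Z) with payoffs (2, 9).
For the simultaneous game, intersect best replies.
R's best replies: W→T; X→M; Y→T; Z→T.
Player 2's best replies: T→W; M→W; B→Z.
The unique mutual best reply is (T, W), giving (0, 4).
R's commitment gain: 2 − 0 = 2.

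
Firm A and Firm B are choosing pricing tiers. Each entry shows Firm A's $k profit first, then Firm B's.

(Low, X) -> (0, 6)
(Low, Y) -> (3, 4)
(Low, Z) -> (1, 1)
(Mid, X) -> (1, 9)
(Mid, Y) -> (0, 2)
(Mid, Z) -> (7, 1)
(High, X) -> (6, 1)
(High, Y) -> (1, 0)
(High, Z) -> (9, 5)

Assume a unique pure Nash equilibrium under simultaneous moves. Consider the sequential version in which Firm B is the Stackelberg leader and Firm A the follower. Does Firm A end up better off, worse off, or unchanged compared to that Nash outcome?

unchanged

Work backward from Firm A's decision.
- X → Firm A plays High (best of 0, 1, 6); Firm B gets 1.
- Y → Firm A plays Low (best of 3, 0, 1); Firm B gets 4.
- Z → Firm A plays High (best of 1, 7, 9); Firm B gets 5.
Maximizing over 1, 4, 5, Firm B chooses Z. Subgame-perfect outcome: (High, Z) with payoffs (9, 5).
For the simultaneous game, intersect best replies.
Firm A's best replies: X→High; Y→Low; Z→High.
Firm B's best replies: Low→X; Mid→X; High→Z.
The unique mutual best reply is (High, Z), giving (9, 5).
Firm A earns 9 sequentially versus 9 at the Nash outcome: unchanged.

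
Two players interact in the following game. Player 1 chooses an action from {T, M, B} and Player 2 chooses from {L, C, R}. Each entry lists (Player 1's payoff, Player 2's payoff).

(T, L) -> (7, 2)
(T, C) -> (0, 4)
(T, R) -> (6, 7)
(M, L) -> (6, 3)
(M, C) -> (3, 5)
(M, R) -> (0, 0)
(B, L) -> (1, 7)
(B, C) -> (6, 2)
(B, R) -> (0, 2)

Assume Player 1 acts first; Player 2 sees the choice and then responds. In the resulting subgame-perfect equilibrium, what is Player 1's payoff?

6

Player 2 best-responds to each possible Player 1 move:
- T: BR = R, leader payoff 6.
- M: BR = C, leader payoff 3.
- B: BR = L, leader payoff 1.
Maximizing over 6, 3, 1, Player 1 chooses T. Subgame-perfect outcome: (T, R) with payoffs (6, 7).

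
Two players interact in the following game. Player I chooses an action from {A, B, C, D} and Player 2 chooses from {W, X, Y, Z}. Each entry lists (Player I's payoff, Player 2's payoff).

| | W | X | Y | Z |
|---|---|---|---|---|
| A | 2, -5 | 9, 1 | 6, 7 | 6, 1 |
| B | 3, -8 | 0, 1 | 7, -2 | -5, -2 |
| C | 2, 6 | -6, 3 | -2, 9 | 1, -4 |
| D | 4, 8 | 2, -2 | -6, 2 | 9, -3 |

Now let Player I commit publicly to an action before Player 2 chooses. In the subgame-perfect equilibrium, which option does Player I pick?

Backward induction with Player I moving first.
- A → Player 2 plays Y (best of -5, 1, 7, 1); Player I gets 6.
- B → Player 2 plays X (best of -8, 1, -2, -2); Player I gets 0.
- C → Player 2 plays Y (best of 6, 3, 9, -4); Player I gets -2.
- D → Player 2 plays W (best of 8, -2, 2, -3); Player I gets 4.
Player I's induced payoffs are 6, 0, -2, 4, so Player I commits to A. Subgame-perfect outcome: (A, Y) with payoffs (6, 7).

A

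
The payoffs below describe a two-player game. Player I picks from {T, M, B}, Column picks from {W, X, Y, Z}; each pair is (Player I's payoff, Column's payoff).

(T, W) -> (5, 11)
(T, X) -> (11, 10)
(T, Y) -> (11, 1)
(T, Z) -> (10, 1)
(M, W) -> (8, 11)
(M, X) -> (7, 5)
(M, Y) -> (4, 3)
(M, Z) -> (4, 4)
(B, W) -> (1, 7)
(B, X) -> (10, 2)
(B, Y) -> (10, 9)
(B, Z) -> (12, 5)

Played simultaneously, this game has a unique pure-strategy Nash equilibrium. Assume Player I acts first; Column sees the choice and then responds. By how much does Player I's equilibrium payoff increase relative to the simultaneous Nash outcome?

2

Backward induction with Player I moving first.
- T → Column plays W (best of 11, 10, 1, 1); Player I gets 5.
- M → Column plays W (best of 11, 5, 3, 4); Player I gets 8.
- B → Column plays Y (best of 7, 2, 9, 5); Player I gets 10.
Player I's induced payoffs are 5, 8, 10, so Player I commits to B. Subgame-perfect outcome: (B, Y) with payoffs (10, 9).
For the simultaneous game, intersect best replies.
Player I's best replies: W→M; X→T; Y→T; Z→B.
Column's best replies: T→W; M→W; B→Y.
Only (M, W) has each player best-responding; Nash payoffs (8, 11).
Player I's commitment gain: 10 − 8 = 2.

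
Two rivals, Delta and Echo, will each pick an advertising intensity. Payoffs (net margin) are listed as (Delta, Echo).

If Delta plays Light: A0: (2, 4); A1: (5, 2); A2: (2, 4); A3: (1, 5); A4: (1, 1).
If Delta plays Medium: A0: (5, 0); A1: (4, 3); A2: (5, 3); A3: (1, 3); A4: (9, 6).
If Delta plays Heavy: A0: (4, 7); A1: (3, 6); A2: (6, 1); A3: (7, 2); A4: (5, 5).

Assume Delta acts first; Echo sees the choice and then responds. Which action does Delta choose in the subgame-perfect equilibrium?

Medium

Solve by backward induction (Delta leads).
- Light: BR = A3, leader payoff 1.
- Medium: BR = A4, leader payoff 9.
- Heavy: BR = A0, leader payoff 4.
Among 1, 9, 4, the best is 9 at Medium. Subgame-perfect outcome: (Medium, A4) with payoffs (9, 6).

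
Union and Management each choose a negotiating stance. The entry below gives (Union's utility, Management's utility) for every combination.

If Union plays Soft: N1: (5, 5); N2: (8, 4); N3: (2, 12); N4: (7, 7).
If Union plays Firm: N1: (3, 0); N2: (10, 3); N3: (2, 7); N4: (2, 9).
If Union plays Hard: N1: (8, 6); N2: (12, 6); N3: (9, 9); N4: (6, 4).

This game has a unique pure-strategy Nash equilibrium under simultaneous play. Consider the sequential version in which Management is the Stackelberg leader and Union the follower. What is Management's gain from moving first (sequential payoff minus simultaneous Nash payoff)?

0

Backward induction with Management moving first.
- N1: Union compares 5, 3, 8 and picks Hard; Management would get 6.
- N2: Union compares 8, 10, 12 and picks Hard; Management would get 6.
- N3: Union compares 2, 2, 9 and picks Hard; Management would get 9.
- N4: Union compares 7, 2, 6 and picks Soft; Management would get 7.
Among 6, 6, 9, 7, the best is 9 at N3. Subgame-perfect outcome: (Hard, N3) with payoffs (9, 9).
Under simultaneous play:
Union's best replies: N1→Hard; N2→Hard; N3→Hard; N4→Soft.
Management's best replies: Soft→N3; Firm→N4; Hard→N3.
Only (Hard, N3) has each player best-responding; Nash payoffs (9, 9).
Management's commitment gain: 9 − 9 = 0.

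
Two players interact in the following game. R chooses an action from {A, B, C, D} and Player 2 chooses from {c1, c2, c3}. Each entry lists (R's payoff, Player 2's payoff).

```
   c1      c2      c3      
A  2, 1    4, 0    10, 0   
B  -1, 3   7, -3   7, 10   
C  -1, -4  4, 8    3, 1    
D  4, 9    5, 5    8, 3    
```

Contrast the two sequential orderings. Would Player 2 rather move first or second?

If R leads: Player 2's best replies are A→c1, B→c3, C→c2, D→c1; R's induced payoffs 2, 7, 4, 4; outcome (B, c3), payoffs (7, 10).
If Player 2 leads: R's best replies are c1→D, c2→B, c3→A; Player 2's induced payoffs 9, -3, 0; outcome (D, c1), payoffs (4, 9).
Player 2 gets 9 moving first and 10 moving second, so Player 2 prefers to move second.

second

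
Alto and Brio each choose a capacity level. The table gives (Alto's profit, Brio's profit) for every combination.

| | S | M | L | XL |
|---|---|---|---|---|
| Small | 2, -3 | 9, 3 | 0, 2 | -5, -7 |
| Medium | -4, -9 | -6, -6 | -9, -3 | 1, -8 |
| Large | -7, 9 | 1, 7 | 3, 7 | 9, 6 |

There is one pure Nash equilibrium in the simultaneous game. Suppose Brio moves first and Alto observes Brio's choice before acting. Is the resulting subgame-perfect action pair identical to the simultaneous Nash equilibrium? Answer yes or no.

Solve by backward induction (Brio leads).
- S: Alto compares 2, -4, -7 and picks Small; Brio would get -3.
- M: Alto compares 9, -6, 1 and picks Small; Brio would get 3.
- L: Alto compares 0, -9, 3 and picks Large; Brio would get 7.
- XL: Alto compares -5, 1, 9 and picks Large; Brio would get 6.
Brio's induced payoffs are -3, 3, 7, 6, so Brio commits to L. Subgame-perfect outcome: (Large, L) with payoffs (3, 7).
For the simultaneous game, intersect best replies.
Alto's best replies: S→Small; M→Small; L→Large; XL→Large.
Brio's best replies: Small→M; Medium→L; Large→S.
The unique mutual best reply is (Small, M), giving (9, 3).
Sequential outcome (Large, L) differs from the Nash profile (Small, M).

no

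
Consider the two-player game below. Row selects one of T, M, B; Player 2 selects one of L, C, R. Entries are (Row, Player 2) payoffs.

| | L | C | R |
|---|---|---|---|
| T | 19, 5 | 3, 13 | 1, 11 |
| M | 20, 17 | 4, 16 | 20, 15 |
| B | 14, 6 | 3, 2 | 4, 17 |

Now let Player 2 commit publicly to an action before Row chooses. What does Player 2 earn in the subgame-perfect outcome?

17

Backward induction with Player 2 moving first.
- L: BR = M, leader payoff 17.
- C: BR = M, leader payoff 16.
- R: BR = M, leader payoff 15.
Maximizing over 17, 16, 15, Player 2 chooses L. Subgame-perfect outcome: (M, L) with payoffs (20, 17).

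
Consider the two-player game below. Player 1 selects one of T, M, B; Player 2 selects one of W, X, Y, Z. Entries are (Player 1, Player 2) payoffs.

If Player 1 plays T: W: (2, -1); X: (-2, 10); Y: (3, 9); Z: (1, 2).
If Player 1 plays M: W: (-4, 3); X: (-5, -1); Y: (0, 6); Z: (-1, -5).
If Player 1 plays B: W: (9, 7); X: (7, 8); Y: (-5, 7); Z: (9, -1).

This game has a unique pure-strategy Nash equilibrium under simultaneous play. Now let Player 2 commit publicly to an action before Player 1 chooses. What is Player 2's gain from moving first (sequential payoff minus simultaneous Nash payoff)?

1

Backward induction with Player 2 moving first.
- W → Player 1 plays B (best of 2, -4, 9); Player 2 gets 7.
- X → Player 1 plays B (best of -2, -5, 7); Player 2 gets 8.
- Y → Player 1 plays T (best of 3, 0, -5); Player 2 gets 9.
- Z → Player 1 plays B (best of 1, -1, 9); Player 2 gets -1.
Maximizing over 7, 8, 9, -1, Player 2 chooses Y. Subgame-perfect outcome: (T, Y) with payoffs (3, 9).
For the simultaneous game, intersect best replies.
Player 1's best replies: W→B; X→B; Y→T; Z→B.
Player 2's best replies: T→X; M→Y; B→X.
The unique mutual best reply is (B, X), giving (7, 8).
Player 2's commitment gain: 9 − 8 = 1.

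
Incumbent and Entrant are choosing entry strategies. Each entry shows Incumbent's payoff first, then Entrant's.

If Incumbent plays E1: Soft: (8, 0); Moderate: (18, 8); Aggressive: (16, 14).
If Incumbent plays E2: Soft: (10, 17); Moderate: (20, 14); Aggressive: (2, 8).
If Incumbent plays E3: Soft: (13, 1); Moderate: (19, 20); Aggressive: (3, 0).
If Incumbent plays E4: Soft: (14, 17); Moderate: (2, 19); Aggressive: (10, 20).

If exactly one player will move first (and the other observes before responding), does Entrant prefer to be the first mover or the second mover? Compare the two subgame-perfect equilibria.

If Incumbent leads: Entrant's best replies are E1→Aggressive, E2→Soft, E3→Moderate, E4→Aggressive; Incumbent's induced payoffs 16, 10, 19, 10; outcome (E3, Moderate), payoffs (19, 20).
If Entrant leads: Incumbent's best replies are Soft→E4, Moderate→E2, Aggressive→E1; Entrant's induced payoffs 17, 14, 14; outcome (E4, Soft), payoffs (14, 17).
Entrant gets 17 moving first and 20 moving second, so Entrant prefers to move second.

second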